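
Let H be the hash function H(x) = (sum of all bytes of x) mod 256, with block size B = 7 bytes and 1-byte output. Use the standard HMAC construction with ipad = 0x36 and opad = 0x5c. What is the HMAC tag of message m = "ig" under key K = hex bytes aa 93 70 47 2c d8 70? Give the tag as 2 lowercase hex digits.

42

Key hex bytes aa 93 70 47 2c d8 70 is exactly B = 7 bytes: K' = aa 93 70 47 2c d8 70.
K' ⊕ ipad = 9c a5 46 71 1a ee 46.  K' ⊕ opad = f6 cf 2c 1b 70 84 2c.
Inner input = (K'⊕ipad) ∥ m = 9c a5 46 71 1a ee 46 ∥ 69 67.
Inner hash: sum = 156+165+70+113+26+238+70+105+103 = 1046; mod 256 = 22 → 16.
Outer input = (K'⊕opad) ∥ inner = f6 cf 2c 1b 70 84 2c ∥ 16.
Outer hash (tag): sum = 246+207+44+27+112+132+44+22 = 834; mod 256 = 66 → 42.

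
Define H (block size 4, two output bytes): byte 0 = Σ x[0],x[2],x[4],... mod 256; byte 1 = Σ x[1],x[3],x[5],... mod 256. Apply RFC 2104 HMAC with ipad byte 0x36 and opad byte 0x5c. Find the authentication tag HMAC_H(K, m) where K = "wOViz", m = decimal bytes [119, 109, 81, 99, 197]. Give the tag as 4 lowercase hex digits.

Key "wOViz" = 77 4f 56 69 7a is 5 bytes > B = 4, so hash it first: H(key) = 47 b8, then zero-pad to 4 bytes: K' = 47 b8 00 00.
K' ⊕ ipad = 71 8e 36 36.  K' ⊕ opad = 1b e4 5c 5c.
Inner input = (K'⊕ipad) ∥ m = 71 8e 36 36 ∥ 77 6d 51 63 c5.
Inner hash: even-index sum = 564 mod 256 = 52; odd-index sum = 404 mod 256 = 148 → 34 94.
Outer input = (K'⊕opad) ∥ inner = 1b e4 5c 5c ∥ 34 94.
Outer hash (tag): even-index sum = 171 mod 256 = 171; odd-index sum = 468 mod 256 = 212 → ab d4.

abd4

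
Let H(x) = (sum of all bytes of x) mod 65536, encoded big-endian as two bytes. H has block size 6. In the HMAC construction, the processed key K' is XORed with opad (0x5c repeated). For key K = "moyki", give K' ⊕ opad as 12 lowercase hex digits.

Key "moyki" = 6d 6f 79 6b 69 is 5 bytes ≤ B = 6; zero-pad to 6 bytes: K' = 6d 6f 79 6b 69 00.
XOR each byte with 0x5c: 6d⊕5c=31, 6f⊕5c=33, 79⊕5c=25, 6b⊕5c=37, 69⊕5c=35, 00⊕5c=5c.

31332537355c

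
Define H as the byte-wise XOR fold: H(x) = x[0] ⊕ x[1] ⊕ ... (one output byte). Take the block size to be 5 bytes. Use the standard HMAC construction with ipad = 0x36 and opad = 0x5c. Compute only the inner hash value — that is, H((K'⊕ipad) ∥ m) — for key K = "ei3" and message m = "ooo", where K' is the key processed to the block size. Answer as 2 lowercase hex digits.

66

Key "ei3" = 65 69 33 is 3 bytes ≤ B = 5; zero-pad to 5 bytes: K' = 65 69 33 00 00.
K' ⊕ ipad = 53 5f 05 36 36.
Inner input = 53 5f 05 36 36 ∥ 6f 6f 6f.
Inner hash: XOR 53⊕5f⊕05⊕36⊕36⊕6f⊕6f⊕6f = 66.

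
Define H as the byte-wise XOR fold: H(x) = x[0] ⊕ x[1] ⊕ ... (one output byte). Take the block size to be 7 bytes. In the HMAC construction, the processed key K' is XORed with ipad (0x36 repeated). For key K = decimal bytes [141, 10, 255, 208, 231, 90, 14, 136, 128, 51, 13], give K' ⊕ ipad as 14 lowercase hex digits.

Key decimal bytes [141, 10, 255, 208, 231, 90, 14, 136, 128, 51, 13] = 8d 0a ff d0 e7 5a 0e 88 80 33 0d is 11 bytes > B = 7, so hash it first: H(key) = 2d, then zero-pad to 7 bytes: K' = 2d 00 00 00 00 00 00.
XOR each byte with 0x36: 2d⊕36=1b, 00⊕36=36, 00⊕36=36, 00⊕36=36, 00⊕36=36, 00⊕36=36, 00⊕36=36.

1b363636363636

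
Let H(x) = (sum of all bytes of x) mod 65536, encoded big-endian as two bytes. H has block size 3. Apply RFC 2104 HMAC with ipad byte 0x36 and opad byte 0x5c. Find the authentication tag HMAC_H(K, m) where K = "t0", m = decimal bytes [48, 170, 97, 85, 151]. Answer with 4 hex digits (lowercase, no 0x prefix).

Key "t0" = 74 30 is 2 bytes ≤ B = 3; zero-pad to 3 bytes: K' = 74 30 00.
K' ⊕ ipad = 42 06 36.  K' ⊕ opad = 28 6c 5c.
Inner input = (K'⊕ipad) ∥ m = 42 06 36 ∥ 30 aa 61 55 97.
Inner hash: sum = 66+6+54+48+170+97+85+151 = 677 → 02 a5.
Outer input = (K'⊕opad) ∥ inner = 28 6c 5c ∥ 02 a5.
Outer hash (tag): sum = 40+108+92+2+165 = 407 → 01 97.

0197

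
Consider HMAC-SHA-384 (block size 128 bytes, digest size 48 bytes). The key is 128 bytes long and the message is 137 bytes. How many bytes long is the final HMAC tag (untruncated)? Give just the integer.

The tag is one SHA-384 digest: 48 bytes.

48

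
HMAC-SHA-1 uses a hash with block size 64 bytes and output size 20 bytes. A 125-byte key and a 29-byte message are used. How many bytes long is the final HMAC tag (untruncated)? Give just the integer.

20

The tag is one SHA-1 digest: 20 bytes.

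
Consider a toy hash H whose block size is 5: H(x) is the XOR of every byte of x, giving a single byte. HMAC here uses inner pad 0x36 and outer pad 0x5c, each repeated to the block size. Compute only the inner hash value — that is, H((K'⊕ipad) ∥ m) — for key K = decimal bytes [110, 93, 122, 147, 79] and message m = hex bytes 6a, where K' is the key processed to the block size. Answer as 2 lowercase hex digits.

Key decimal bytes [110, 93, 122, 147, 79] = 6e 5d 7a 93 4f is exactly B = 5 bytes: K' = 6e 5d 7a 93 4f.
K' ⊕ ipad = 58 6b 4c a5 79.
Inner input = 58 6b 4c a5 79 ∥ 6a.
Inner hash: XOR 58⊕6b⊕4c⊕a5⊕79⊕6a = c9.

c9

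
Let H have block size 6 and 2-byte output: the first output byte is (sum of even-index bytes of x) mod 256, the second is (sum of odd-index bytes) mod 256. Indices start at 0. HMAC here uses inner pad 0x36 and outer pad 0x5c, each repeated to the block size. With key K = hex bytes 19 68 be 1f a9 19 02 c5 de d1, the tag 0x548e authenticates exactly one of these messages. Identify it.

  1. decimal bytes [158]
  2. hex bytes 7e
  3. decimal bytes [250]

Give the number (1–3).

Key hex bytes 19 68 be 1f a9 19 02 c5 de d1 is 10 bytes > B = 6, so hash it first: H(key) = 60 36, then zero-pad to 6 bytes: K' = 60 36 00 00 00 00.
K' ⊕ ipad = 56 00 36 36 36 36; K' ⊕ opad = 3c 6a 5c 5c 5c 5c.
m1: inner = H(56 00 36 36 36 36 9e) = 60 6c; tag = H(3c 6a 5c 5c 5c 5c 60 6c) = 548e ← matches
m2: inner = H(56 00 36 36 36 36 7e) = 40 6c; tag = H(3c 6a 5c 5c 5c 5c 40 6c) = 348e
m3: inner = H(56 00 36 36 36 36 fa) = bc 6c; tag = H(3c 6a 5c 5c 5c 5c bc 6c) = b08e

1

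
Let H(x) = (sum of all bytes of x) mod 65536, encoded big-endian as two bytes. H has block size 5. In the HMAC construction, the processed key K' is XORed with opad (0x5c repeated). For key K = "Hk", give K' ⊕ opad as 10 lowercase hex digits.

14375c5c5c

Key "Hk" = 48 6b is 2 bytes ≤ B = 5; zero-pad to 5 bytes: K' = 48 6b 00 00 00.
XOR each byte with 0x5c: 48⊕5c=14, 6b⊕5c=37, 00⊕5c=5c, 00⊕5c=5c, 00⊕5c=5c.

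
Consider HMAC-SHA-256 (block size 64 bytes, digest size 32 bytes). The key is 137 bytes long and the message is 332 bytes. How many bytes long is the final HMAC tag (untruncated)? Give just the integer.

32

The tag is one SHA-256 digest: 32 bytes.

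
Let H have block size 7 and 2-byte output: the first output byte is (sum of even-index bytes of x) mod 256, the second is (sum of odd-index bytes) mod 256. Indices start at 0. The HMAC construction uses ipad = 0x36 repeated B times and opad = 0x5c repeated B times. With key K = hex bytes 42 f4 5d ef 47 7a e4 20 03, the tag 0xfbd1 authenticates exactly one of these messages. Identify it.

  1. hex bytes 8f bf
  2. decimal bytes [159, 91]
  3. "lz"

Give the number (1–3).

2

Key hex bytes 42 f4 5d ef 47 7a e4 20 03 is 9 bytes > B = 7, so hash it first: H(key) = cd 7d, then zero-pad to 7 bytes: K' = cd 7d 00 00 00 00 00.
K' ⊕ ipad = fb 4b 36 36 36 36 36; K' ⊕ opad = 91 21 5c 5c 5c 5c 5c.
m1: inner = H(fb 4b 36 36 36 36 36 8f bf) = 5c 46; tag = H(91 21 5c 5c 5c 5c 5c 5c 46) = eb35
m2: inner = H(fb 4b 36 36 36 36 36 9f 5b) = f8 56; tag = H(91 21 5c 5c 5c 5c 5c f8 56) = fbd1 ← matches
m3: inner = H(fb 4b 36 36 36 36 36 6c 7a) = 17 23; tag = H(91 21 5c 5c 5c 5c 5c 17 23) = c8f0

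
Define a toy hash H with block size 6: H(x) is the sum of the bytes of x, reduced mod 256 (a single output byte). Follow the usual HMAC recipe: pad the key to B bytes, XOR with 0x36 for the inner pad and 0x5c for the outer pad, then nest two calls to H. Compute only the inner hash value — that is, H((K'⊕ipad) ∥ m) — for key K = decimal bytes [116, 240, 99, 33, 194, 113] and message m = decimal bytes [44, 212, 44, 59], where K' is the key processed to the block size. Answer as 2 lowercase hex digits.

16

Key decimal bytes [116, 240, 99, 33, 194, 113] = 74 f0 63 21 c2 71 is exactly B = 6 bytes: K' = 74 f0 63 21 c2 71.
K' ⊕ ipad = 42 c6 55 17 f4 47.
Inner input = 42 c6 55 17 f4 47 ∥ 2c d4 2c 3b.
Inner hash: sum = 66+198+85+23+244+71+44+212+44+59 = 1046; mod 256 = 22 → 16.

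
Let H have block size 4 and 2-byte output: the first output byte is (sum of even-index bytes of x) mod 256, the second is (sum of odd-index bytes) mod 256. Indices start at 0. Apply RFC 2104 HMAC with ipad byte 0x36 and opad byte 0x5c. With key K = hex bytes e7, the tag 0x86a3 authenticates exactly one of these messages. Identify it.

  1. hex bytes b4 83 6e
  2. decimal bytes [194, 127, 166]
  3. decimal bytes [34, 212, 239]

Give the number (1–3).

2

Key hex bytes e7 is 1 byte ≤ B = 4; zero-pad to 4 bytes: K' = e7 00 00 00.
K' ⊕ ipad = d1 36 36 36; K' ⊕ opad = bb 5c 5c 5c.
m1: inner = H(d1 36 36 36 b4 83 6e) = 29 ef; tag = H(bb 5c 5c 5c 29 ef) = 40a7
m2: inner = H(d1 36 36 36 c2 7f a6) = 6f eb; tag = H(bb 5c 5c 5c 6f eb) = 86a3 ← matches
m3: inner = H(d1 36 36 36 22 d4 ef) = 18 40; tag = H(bb 5c 5c 5c 18 40) = 2ff8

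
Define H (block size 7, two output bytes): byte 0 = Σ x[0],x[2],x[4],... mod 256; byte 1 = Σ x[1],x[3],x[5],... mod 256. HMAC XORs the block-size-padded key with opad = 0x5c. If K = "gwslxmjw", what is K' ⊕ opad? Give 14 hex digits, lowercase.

Key "gwslxmjw" = 67 77 73 6c 78 6d 6a 77 is 8 bytes > B = 7, so hash it first: H(key) = bc c7, then zero-pad to 7 bytes: K' = bc c7 00 00 00 00 00.
XOR each byte with 0x5c: bc⊕5c=e0, c7⊕5c=9b, 00⊕5c=5c, 00⊕5c=5c, 00⊕5c=5c, 00⊕5c=5c, 00⊕5c=5c.

e09b5c5c5c5c5c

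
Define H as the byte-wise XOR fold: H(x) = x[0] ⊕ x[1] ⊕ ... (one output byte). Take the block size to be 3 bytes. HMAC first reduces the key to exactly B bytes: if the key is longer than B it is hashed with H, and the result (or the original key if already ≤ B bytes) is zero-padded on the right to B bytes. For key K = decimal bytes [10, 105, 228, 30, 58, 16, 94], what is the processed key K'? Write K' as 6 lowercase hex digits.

ed0000

|K| = 7 > B = 3, so first hash the key.
H(K): XOR 0a⊕69⊕e4⊕1e⊕3a⊕10⊕5e = ed.
Zero-pad H(K) = ed to 3 bytes: K' = ed 00 00.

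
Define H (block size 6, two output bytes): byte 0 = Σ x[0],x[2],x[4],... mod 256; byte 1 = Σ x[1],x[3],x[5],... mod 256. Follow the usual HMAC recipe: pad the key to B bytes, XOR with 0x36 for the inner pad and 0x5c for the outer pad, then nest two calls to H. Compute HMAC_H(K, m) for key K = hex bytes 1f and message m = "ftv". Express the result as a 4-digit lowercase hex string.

Key hex bytes 1f is 1 byte ≤ B = 6; zero-pad to 6 bytes: K' = 1f 00 00 00 00 00.
K' ⊕ ipad = 29 36 36 36 36 36.  K' ⊕ opad = 43 5c 5c 5c 5c 5c.
Inner input = (K'⊕ipad) ∥ m = 29 36 36 36 36 36 ∥ 66 74 76.
Inner hash: even-index sum = 369 mod 256 = 113; odd-index sum = 278 mod 256 = 22 → 71 16.
Outer input = (K'⊕opad) ∥ inner = 43 5c 5c 5c 5c 5c ∥ 71 16.
Outer hash (tag): even-index sum = 364 mod 256 = 108; odd-index sum = 298 mod 256 = 42 → 6c 2a.

6c2a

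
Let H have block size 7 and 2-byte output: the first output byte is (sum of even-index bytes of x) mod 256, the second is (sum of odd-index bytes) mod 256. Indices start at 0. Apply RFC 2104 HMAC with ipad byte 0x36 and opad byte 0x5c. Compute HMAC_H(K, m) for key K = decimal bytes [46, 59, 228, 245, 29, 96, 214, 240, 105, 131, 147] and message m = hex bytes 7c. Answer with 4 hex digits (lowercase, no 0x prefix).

8ef0

Key decimal bytes [46, 59, 228, 245, 29, 96, 214, 240, 105, 131, 147] = 2e 3b e4 f5 1d 60 d6 f0 69 83 93 is 11 bytes > B = 7, so hash it first: H(key) = 01 03, then zero-pad to 7 bytes: K' = 01 03 00 00 00 00 00.
K' ⊕ ipad = 37 35 36 36 36 36 36.  K' ⊕ opad = 5d 5f 5c 5c 5c 5c 5c.
Inner input = (K'⊕ipad) ∥ m = 37 35 36 36 36 36 36 ∥ 7c.
Inner hash: even-index sum = 217 mod 256 = 217; odd-index sum = 285 mod 256 = 29 → d9 1d.
Outer input = (K'⊕opad) ∥ inner = 5d 5f 5c 5c 5c 5c 5c ∥ d9 1d.
Outer hash (tag): even-index sum = 398 mod 256 = 142; odd-index sum = 496 mod 256 = 240 → 8e f0.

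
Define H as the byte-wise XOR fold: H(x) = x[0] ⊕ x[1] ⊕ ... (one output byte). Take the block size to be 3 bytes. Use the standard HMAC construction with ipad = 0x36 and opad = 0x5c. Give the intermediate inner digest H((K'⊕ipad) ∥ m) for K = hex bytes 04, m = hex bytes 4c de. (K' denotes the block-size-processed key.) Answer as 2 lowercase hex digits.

Key hex bytes 04 is 1 byte ≤ B = 3; zero-pad to 3 bytes: K' = 04 00 00.
K' ⊕ ipad = 32 36 36.
Inner input = 32 36 36 ∥ 4c de.
Inner hash: XOR 32⊕36⊕36⊕4c⊕de = a0.

a0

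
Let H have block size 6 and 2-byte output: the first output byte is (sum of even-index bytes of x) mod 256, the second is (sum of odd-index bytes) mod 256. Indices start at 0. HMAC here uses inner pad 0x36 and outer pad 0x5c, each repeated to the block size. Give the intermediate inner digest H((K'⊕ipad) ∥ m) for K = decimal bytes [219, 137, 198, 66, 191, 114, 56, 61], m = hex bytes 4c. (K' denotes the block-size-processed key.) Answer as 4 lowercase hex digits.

Key decimal bytes [219, 137, 198, 66, 191, 114, 56, 61] = db 89 c6 42 bf 72 38 3d is 8 bytes > B = 6, so hash it first: H(key) = 98 7a, then zero-pad to 6 bytes: K' = 98 7a 00 00 00 00.
K' ⊕ ipad = ae 4c 36 36 36 36.
Inner input = ae 4c 36 36 36 36 ∥ 4c.
Inner hash: even-index sum = 358 mod 256 = 102; odd-index sum = 184 mod 256 = 184 → 66 b8.

66b8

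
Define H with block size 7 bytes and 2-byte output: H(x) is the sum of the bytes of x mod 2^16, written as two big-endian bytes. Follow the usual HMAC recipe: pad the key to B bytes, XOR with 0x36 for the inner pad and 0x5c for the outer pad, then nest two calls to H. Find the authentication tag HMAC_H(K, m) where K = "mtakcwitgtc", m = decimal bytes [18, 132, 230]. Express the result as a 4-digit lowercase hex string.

0375

Key "mtakcwitgtc" = 6d 74 61 6b 63 77 69 74 67 74 63 is 11 bytes > B = 7, so hash it first: H(key) = 04 a2, then zero-pad to 7 bytes: K' = 04 a2 00 00 00 00 00.
K' ⊕ ipad = 32 94 36 36 36 36 36.  K' ⊕ opad = 58 fe 5c 5c 5c 5c 5c.
Inner input = (K'⊕ipad) ∥ m = 32 94 36 36 36 36 36 ∥ 12 84 e6.
Inner hash: sum = 50+148+54+54+54+54+54+18+132+230 = 848 → 03 50.
Outer input = (K'⊕opad) ∥ inner = 58 fe 5c 5c 5c 5c 5c ∥ 03 50.
Outer hash (tag): sum = 88+254+92+92+92+92+92+3+80 = 885 → 03 75.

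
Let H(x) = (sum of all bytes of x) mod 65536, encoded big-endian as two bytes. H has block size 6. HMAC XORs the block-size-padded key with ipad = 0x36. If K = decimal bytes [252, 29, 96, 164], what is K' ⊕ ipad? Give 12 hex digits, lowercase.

Key decimal bytes [252, 29, 96, 164] = fc 1d 60 a4 is 4 bytes ≤ B = 6; zero-pad to 6 bytes: K' = fc 1d 60 a4 00 00.
XOR each byte with 0x36: fc⊕36=ca, 1d⊕36=2b, 60⊕36=56, a4⊕36=92, 00⊕36=36, 00⊕36=36.

ca2b56923636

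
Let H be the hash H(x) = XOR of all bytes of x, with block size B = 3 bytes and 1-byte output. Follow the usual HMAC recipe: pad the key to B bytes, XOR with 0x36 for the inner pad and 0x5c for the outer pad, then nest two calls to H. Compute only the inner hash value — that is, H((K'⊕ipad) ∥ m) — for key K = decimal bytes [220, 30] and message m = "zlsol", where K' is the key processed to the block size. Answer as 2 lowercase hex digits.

Key decimal bytes [220, 30] = dc 1e is 2 bytes ≤ B = 3; zero-pad to 3 bytes: K' = dc 1e 00.
K' ⊕ ipad = ea 28 36.
Inner input = ea 28 36 ∥ 7a 6c 73 6f 6c.
Inner hash: XOR ea⊕28⊕36⊕7a⊕6c⊕73⊕6f⊕6c = 92.

92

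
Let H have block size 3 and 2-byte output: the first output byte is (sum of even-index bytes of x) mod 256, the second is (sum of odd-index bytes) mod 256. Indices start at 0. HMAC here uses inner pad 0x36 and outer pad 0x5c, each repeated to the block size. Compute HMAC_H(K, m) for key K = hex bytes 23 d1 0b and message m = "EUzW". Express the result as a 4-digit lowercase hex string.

Key hex bytes 23 d1 0b is exactly B = 3 bytes: K' = 23 d1 0b.
K' ⊕ ipad = 15 e7 3d.  K' ⊕ opad = 7f 8d 57.
Inner input = (K'⊕ipad) ∥ m = 15 e7 3d ∥ 45 55 7a 57.
Inner hash: even-index sum = 254 mod 256 = 254; odd-index sum = 422 mod 256 = 166 → fe a6.
Outer input = (K'⊕opad) ∥ inner = 7f 8d 57 ∥ fe a6.
Outer hash (tag): even-index sum = 380 mod 256 = 124; odd-index sum = 395 mod 256 = 139 → 7c 8b.

7c8b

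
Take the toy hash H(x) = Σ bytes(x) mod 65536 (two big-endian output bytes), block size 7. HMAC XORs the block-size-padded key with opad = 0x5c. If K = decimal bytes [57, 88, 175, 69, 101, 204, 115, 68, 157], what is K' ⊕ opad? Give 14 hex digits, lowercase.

58565c5c5c5c5c

Key decimal bytes [57, 88, 175, 69, 101, 204, 115, 68, 157] = 39 58 af 45 65 cc 73 44 9d is 9 bytes > B = 7, so hash it first: H(key) = 04 0a, then zero-pad to 7 bytes: K' = 04 0a 00 00 00 00 00.
XOR each byte with 0x5c: 04⊕5c=58, 0a⊕5c=56, 00⊕5c=5c, 00⊕5c=5c, 00⊕5c=5c, 00⊕5c=5c, 00⊕5c=5c.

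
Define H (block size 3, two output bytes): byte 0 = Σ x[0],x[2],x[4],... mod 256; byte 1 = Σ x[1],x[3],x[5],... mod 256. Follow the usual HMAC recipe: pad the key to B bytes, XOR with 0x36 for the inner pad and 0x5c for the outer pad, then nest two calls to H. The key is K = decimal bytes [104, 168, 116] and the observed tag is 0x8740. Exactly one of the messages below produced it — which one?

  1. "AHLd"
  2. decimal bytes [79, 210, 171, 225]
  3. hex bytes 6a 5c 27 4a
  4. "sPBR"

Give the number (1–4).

Key decimal bytes [104, 168, 116] = 68 a8 74 is exactly B = 3 bytes: K' = 68 a8 74.
K' ⊕ ipad = 5e 9e 42; K' ⊕ opad = 34 f4 28.
m1: inner = H(5e 9e 42 41 48 4c 64) = 4c 2b; tag = H(34 f4 28 4c 2b) = 8740 ← matches
m2: inner = H(5e 9e 42 4f d2 ab e1) = 53 98; tag = H(34 f4 28 53 98) = f447
m3: inner = H(5e 9e 42 6a 5c 27 4a) = 46 2f; tag = H(34 f4 28 46 2f) = 8b3a
m4: inner = H(5e 9e 42 73 50 42 52) = 42 53; tag = H(34 f4 28 42 53) = af36

1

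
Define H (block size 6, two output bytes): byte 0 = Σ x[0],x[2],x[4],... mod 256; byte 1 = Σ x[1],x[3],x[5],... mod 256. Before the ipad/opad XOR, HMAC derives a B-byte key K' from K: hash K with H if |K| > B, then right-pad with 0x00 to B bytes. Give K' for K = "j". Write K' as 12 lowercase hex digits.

Key "j" = 6a is 1 byte ≤ B = 6; zero-pad to 6 bytes: K' = 6a 00 00 00 00 00.

6a0000000000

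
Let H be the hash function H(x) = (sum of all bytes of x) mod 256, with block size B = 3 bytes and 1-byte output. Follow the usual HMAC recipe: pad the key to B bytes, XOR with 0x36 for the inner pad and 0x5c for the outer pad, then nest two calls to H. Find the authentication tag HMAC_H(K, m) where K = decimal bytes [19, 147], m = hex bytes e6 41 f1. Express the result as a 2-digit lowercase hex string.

Key decimal bytes [19, 147] = 13 93 is 2 bytes ≤ B = 3; zero-pad to 3 bytes: K' = 13 93 00.
K' ⊕ ipad = 25 a5 36.  K' ⊕ opad = 4f cf 5c.
Inner input = (K'⊕ipad) ∥ m = 25 a5 36 ∥ e6 41 f1.
Inner hash: sum = 37+165+54+230+65+241 = 792; mod 256 = 24 → 18.
Outer input = (K'⊕opad) ∥ inner = 4f cf 5c ∥ 18.
Outer hash (tag): sum = 79+207+92+24 = 402; mod 256 = 146 → 92.

92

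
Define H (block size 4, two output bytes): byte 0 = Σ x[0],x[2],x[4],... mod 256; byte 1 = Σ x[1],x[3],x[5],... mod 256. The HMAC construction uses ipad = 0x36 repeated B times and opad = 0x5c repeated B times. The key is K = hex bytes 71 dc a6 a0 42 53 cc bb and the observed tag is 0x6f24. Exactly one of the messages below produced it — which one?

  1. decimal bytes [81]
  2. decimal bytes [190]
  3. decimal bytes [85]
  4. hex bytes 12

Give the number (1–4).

1

Key hex bytes 71 dc a6 a0 42 53 cc bb is 8 bytes > B = 4, so hash it first: H(key) = 25 8a, then zero-pad to 4 bytes: K' = 25 8a 00 00.
K' ⊕ ipad = 13 bc 36 36; K' ⊕ opad = 79 d6 5c 5c.
m1: inner = H(13 bc 36 36 51) = 9a f2; tag = H(79 d6 5c 5c 9a f2) = 6f24 ← matches
m2: inner = H(13 bc 36 36 be) = 07 f2; tag = H(79 d6 5c 5c 07 f2) = dc24
m3: inner = H(13 bc 36 36 55) = 9e f2; tag = H(79 d6 5c 5c 9e f2) = 7324
m4: inner = H(13 bc 36 36 12) = 5b f2; tag = H(79 d6 5c 5c 5b f2) = 3024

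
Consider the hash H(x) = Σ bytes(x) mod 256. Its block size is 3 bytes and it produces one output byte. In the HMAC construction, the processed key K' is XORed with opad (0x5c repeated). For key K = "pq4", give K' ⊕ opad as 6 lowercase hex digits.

2c2d68

Key "pq4" = 70 71 34 is exactly B = 3 bytes: K' = 70 71 34.
XOR each byte with 0x5c: 70⊕5c=2c, 71⊕5c=2d, 34⊕5c=68.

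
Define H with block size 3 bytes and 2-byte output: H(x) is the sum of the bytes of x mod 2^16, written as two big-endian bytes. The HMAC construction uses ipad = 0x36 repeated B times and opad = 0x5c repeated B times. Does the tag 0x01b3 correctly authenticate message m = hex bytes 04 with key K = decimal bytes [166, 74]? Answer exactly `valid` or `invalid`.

valid

Key decimal bytes [166, 74] = a6 4a is 2 bytes ≤ B = 3; zero-pad to 3 bytes: K' = a6 4a 00.
K' ⊕ ipad = 90 7c 36; K' ⊕ opad = fa 16 5c.
Inner hash: sum = 144+124+54+4 = 326 → 01 46.
Outer hash (recomputed tag): sum = 250+22+92+1+70 = 435 → 01 b3.
Recomputed tag = 01b3; claimed = 01b3 → match.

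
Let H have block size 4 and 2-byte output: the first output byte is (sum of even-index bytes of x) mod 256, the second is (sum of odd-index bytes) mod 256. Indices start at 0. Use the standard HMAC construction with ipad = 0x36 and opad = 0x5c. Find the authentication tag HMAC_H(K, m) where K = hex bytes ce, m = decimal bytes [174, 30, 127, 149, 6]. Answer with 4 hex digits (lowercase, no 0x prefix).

Key hex bytes ce is 1 byte ≤ B = 4; zero-pad to 4 bytes: K' = ce 00 00 00.
K' ⊕ ipad = f8 36 36 36.  K' ⊕ opad = 92 5c 5c 5c.
Inner input = (K'⊕ipad) ∥ m = f8 36 36 36 ∥ ae 1e 7f 95 06.
Inner hash: even-index sum = 609 mod 256 = 97; odd-index sum = 287 mod 256 = 31 → 61 1f.
Outer input = (K'⊕opad) ∥ inner = 92 5c 5c 5c ∥ 61 1f.
Outer hash (tag): even-index sum = 335 mod 256 = 79; odd-index sum = 215 mod 256 = 215 → 4f d7.

4fd7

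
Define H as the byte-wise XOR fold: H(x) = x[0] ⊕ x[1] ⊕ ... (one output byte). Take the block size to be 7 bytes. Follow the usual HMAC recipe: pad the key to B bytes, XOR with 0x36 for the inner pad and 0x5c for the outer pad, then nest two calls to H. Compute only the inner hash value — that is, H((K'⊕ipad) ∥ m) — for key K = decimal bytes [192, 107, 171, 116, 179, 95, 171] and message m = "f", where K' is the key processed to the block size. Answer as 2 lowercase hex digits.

63

Key decimal bytes [192, 107, 171, 116, 179, 95, 171] = c0 6b ab 74 b3 5f ab is exactly B = 7 bytes: K' = c0 6b ab 74 b3 5f ab.
K' ⊕ ipad = f6 5d 9d 42 85 69 9d.
Inner input = f6 5d 9d 42 85 69 9d ∥ 66.
Inner hash: XOR f6⊕5d⊕9d⊕42⊕85⊕69⊕9d⊕66 = 63.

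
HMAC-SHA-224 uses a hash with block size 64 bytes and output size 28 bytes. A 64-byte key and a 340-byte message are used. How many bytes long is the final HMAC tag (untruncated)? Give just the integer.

The tag is one SHA-224 digest: 28 bytes.

28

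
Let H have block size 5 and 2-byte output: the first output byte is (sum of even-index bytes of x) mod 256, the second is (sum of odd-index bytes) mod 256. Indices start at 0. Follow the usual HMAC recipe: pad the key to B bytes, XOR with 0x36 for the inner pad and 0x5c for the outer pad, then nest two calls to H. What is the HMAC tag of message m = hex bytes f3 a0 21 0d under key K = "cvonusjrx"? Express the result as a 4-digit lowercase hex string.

7629

Key "cvonusjrx" = 63 76 6f 6e 75 73 6a 72 78 is 9 bytes > B = 5, so hash it first: H(key) = 29 c9, then zero-pad to 5 bytes: K' = 29 c9 00 00 00.
K' ⊕ ipad = 1f ff 36 36 36.  K' ⊕ opad = 75 95 5c 5c 5c.
Inner input = (K'⊕ipad) ∥ m = 1f ff 36 36 36 ∥ f3 a0 21 0d.
Inner hash: even-index sum = 312 mod 256 = 56; odd-index sum = 585 mod 256 = 73 → 38 49.
Outer input = (K'⊕opad) ∥ inner = 75 95 5c 5c 5c ∥ 38 49.
Outer hash (tag): even-index sum = 374 mod 256 = 118; odd-index sum = 297 mod 256 = 41 → 76 29.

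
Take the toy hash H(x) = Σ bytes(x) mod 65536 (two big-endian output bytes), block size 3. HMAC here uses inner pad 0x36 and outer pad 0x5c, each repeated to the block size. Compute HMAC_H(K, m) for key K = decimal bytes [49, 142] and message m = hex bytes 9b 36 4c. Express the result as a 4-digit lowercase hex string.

Key decimal bytes [49, 142] = 31 8e is 2 bytes ≤ B = 3; zero-pad to 3 bytes: K' = 31 8e 00.
K' ⊕ ipad = 07 b8 36.  K' ⊕ opad = 6d d2 5c.
Inner input = (K'⊕ipad) ∥ m = 07 b8 36 ∥ 9b 36 4c.
Inner hash: sum = 7+184+54+155+54+76 = 530 → 02 12.
Outer input = (K'⊕opad) ∥ inner = 6d d2 5c ∥ 02 12.
Outer hash (tag): sum = 109+210+92+2+18 = 431 → 01 af.

01af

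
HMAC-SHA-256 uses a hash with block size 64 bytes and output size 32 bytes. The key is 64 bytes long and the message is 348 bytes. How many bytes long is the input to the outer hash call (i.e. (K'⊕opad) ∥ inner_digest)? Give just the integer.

96

Key is 64 ≤ 64 bytes, zero-padded: |K'| = 64.
Outer input = (K'⊕opad) ∥ H(inner) → 64 + 32 = 96 bytes.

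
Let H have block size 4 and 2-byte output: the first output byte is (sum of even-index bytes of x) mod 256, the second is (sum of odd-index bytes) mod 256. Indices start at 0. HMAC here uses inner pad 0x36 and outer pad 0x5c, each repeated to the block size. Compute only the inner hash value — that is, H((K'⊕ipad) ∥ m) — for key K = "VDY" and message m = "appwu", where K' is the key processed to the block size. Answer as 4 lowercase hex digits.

158f

Key "VDY" = 56 44 59 is 3 bytes ≤ B = 4; zero-pad to 4 bytes: K' = 56 44 59 00.
K' ⊕ ipad = 60 72 6f 36.
Inner input = 60 72 6f 36 ∥ 61 70 70 77 75.
Inner hash: even-index sum = 533 mod 256 = 21; odd-index sum = 399 mod 256 = 143 → 15 8f.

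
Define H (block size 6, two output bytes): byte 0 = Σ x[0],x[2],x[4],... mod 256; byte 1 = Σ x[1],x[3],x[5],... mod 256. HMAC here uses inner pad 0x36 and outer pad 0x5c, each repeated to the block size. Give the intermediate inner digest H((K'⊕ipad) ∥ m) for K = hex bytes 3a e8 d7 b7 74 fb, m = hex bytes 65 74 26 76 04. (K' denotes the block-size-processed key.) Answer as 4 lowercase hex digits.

Key hex bytes 3a e8 d7 b7 74 fb is exactly B = 6 bytes: K' = 3a e8 d7 b7 74 fb.
K' ⊕ ipad = 0c de e1 81 42 cd.
Inner input = 0c de e1 81 42 cd ∥ 65 74 26 76 04.
Inner hash: even-index sum = 446 mod 256 = 190; odd-index sum = 790 mod 256 = 22 → be 16.

be16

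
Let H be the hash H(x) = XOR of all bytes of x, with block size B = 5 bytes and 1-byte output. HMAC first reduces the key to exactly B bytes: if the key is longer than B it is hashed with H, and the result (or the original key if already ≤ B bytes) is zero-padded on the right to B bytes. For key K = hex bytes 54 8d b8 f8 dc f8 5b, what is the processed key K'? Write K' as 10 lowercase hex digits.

e600000000

|K| = 7 > B = 5, so first hash the key.
H(K): XOR 54⊕8d⊕b8⊕f8⊕dc⊕f8⊕5b = e6.
Zero-pad H(K) = e6 to 5 bytes: K' = e6 00 00 00 00.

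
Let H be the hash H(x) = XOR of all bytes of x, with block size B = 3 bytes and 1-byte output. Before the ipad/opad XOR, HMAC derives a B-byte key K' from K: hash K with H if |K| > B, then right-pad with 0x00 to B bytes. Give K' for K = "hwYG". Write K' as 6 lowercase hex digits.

010000

|K| = 4 > B = 3, so first hash the key.
H(K): XOR 68⊕77⊕59⊕47 = 01.
Zero-pad H(K) = 01 to 3 bytes: K' = 01 00 00.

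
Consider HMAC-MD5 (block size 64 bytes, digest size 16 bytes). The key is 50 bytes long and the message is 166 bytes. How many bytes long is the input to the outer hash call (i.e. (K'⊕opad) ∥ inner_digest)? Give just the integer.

Key is 50 ≤ 64 bytes, zero-padded: |K'| = 64.
Outer input = (K'⊕opad) ∥ H(inner) → 64 + 16 = 80 bytes.

80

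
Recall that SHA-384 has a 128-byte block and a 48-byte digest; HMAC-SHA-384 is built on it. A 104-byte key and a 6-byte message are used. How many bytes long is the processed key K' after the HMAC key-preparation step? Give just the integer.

Key is 104 ≤ 128 bytes, zero-padded: |K'| = 128.

128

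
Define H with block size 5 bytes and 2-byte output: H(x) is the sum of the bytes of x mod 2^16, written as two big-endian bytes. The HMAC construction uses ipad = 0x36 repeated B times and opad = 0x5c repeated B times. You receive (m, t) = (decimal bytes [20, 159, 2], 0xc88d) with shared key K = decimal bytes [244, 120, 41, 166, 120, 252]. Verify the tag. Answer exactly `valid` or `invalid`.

invalid

Key decimal bytes [244, 120, 41, 166, 120, 252] = f4 78 29 a6 78 fc is 6 bytes > B = 5, so hash it first: H(key) = 03 af, then zero-pad to 5 bytes: K' = 03 af 00 00 00.
K' ⊕ ipad = 35 99 36 36 36; K' ⊕ opad = 5f f3 5c 5c 5c.
Inner hash: sum = 53+153+54+54+54+20+159+2 = 549 → 02 25.
Outer hash (recomputed tag): sum = 95+243+92+92+92+2+37 = 653 → 02 8d.
Recomputed tag = 028d; claimed = c88d → mismatch.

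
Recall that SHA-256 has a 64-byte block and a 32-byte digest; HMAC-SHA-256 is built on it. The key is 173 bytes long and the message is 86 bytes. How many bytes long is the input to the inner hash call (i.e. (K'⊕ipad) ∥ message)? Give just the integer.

150

Key is 173 > 64 bytes, so it is hashed to 32 bytes then zero-padded to 64: |K'| = 64.
Inner input = (K'⊕ipad) ∥ m → 64 + 86 = 150 bytes.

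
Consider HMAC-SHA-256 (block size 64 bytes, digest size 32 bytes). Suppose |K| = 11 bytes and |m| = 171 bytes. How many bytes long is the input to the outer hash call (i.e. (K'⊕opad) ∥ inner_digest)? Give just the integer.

Key is 11 ≤ 64 bytes, zero-padded: |K'| = 64.
Outer input = (K'⊕opad) ∥ H(inner) → 64 + 32 = 96 bytes.

96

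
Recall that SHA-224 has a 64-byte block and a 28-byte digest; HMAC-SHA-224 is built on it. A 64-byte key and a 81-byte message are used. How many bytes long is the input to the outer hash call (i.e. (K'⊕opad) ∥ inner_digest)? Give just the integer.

Key is 64 ≤ 64 bytes, zero-padded: |K'| = 64.
Outer input = (K'⊕opad) ∥ H(inner) → 64 + 28 = 92 bytes.

92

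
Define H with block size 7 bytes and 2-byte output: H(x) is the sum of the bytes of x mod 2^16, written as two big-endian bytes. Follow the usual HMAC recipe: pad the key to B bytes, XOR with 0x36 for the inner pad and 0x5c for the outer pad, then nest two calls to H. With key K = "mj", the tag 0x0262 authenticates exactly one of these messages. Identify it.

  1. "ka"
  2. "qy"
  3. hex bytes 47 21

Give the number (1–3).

3

Key "mj" = 6d 6a is 2 bytes ≤ B = 7; zero-pad to 7 bytes: K' = 6d 6a 00 00 00 00 00.
K' ⊕ ipad = 5b 5c 36 36 36 36 36; K' ⊕ opad = 31 36 5c 5c 5c 5c 5c.
m1: inner = H(5b 5c 36 36 36 36 36 6b 61) = 02 91; tag = H(31 36 5c 5c 5c 5c 5c 02 91) = 02c6
m2: inner = H(5b 5c 36 36 36 36 36 71 79) = 02 af; tag = H(31 36 5c 5c 5c 5c 5c 02 af) = 02e4
m3: inner = H(5b 5c 36 36 36 36 36 47 21) = 02 2d; tag = H(31 36 5c 5c 5c 5c 5c 02 2d) = 0262 ← matches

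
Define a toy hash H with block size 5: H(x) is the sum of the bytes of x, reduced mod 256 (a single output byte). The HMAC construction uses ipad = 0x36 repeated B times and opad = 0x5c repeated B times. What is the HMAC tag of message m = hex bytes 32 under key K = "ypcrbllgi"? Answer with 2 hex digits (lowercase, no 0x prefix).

Key "ypcrbllgi" = 79 70 63 72 62 6c 6c 67 69 is 9 bytes > B = 5, so hash it first: H(key) = c8, then zero-pad to 5 bytes: K' = c8 00 00 00 00.
K' ⊕ ipad = fe 36 36 36 36.  K' ⊕ opad = 94 5c 5c 5c 5c.
Inner input = (K'⊕ipad) ∥ m = fe 36 36 36 36 ∥ 32.
Inner hash: sum = 254+54+54+54+54+50 = 520; mod 256 = 8 → 08.
Outer input = (K'⊕opad) ∥ inner = 94 5c 5c 5c 5c ∥ 08.
Outer hash (tag): sum = 148+92+92+92+92+8 = 524; mod 256 = 12 → 0c.

0c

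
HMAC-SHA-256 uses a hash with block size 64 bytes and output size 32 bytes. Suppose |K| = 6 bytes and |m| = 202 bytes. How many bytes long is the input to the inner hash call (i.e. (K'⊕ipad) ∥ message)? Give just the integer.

266

Key is 6 ≤ 64 bytes, zero-padded: |K'| = 64.
Inner input = (K'⊕ipad) ∥ m → 64 + 202 = 266 bytes.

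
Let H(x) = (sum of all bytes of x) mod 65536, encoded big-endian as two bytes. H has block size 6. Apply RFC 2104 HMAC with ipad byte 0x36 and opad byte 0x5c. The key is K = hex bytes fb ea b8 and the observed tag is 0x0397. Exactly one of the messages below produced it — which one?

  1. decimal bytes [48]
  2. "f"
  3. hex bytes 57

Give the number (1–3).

Key hex bytes fb ea b8 is 3 bytes ≤ B = 6; zero-pad to 6 bytes: K' = fb ea b8 00 00 00.
K' ⊕ ipad = cd dc 8e 36 36 36; K' ⊕ opad = a7 b6 e4 5c 5c 5c.
m1: inner = H(cd dc 8e 36 36 36 30) = 03 09; tag = H(a7 b6 e4 5c 5c 5c 03 09) = 0361
m2: inner = H(cd dc 8e 36 36 36 66) = 03 3f; tag = H(a7 b6 e4 5c 5c 5c 03 3f) = 0397 ← matches
m3: inner = H(cd dc 8e 36 36 36 57) = 03 30; tag = H(a7 b6 e4 5c 5c 5c 03 30) = 0388

2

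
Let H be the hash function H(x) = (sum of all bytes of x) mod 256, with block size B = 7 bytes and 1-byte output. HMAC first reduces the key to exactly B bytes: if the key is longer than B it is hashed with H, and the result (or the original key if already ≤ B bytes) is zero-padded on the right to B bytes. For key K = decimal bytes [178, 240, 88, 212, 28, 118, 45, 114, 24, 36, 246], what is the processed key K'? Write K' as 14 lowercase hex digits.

|K| = 11 > B = 7, so first hash the key.
H(K): sum = 178+240+88+212+28+118+45+114+24+36+246 = 1329; mod 256 = 49 → 31.
Zero-pad H(K) = 31 to 7 bytes: K' = 31 00 00 00 00 00 00.

31000000000000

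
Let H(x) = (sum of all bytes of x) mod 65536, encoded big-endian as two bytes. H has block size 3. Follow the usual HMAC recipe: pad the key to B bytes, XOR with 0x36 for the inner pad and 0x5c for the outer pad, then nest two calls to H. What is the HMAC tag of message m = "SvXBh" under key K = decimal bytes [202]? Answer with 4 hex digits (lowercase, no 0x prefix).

Key decimal bytes [202] = ca is 1 byte ≤ B = 3; zero-pad to 3 bytes: K' = ca 00 00.
K' ⊕ ipad = fc 36 36.  K' ⊕ opad = 96 5c 5c.
Inner input = (K'⊕ipad) ∥ m = fc 36 36 ∥ 53 76 58 42 68.
Inner hash: sum = 252+54+54+83+118+88+66+104 = 819 → 03 33.
Outer input = (K'⊕opad) ∥ inner = 96 5c 5c ∥ 03 33.
Outer hash (tag): sum = 150+92+92+3+51 = 388 → 01 84.

0184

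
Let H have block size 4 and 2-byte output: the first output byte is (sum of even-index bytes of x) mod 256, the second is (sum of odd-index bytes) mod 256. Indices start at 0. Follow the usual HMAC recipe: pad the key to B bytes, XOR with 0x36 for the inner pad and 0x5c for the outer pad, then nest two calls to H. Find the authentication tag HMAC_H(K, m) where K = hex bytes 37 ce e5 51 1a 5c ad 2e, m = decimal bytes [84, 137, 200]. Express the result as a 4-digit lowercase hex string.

42af

Key hex bytes 37 ce e5 51 1a 5c ad 2e is 8 bytes > B = 4, so hash it first: H(key) = e3 a9, then zero-pad to 4 bytes: K' = e3 a9 00 00.
K' ⊕ ipad = d5 9f 36 36.  K' ⊕ opad = bf f5 5c 5c.
Inner input = (K'⊕ipad) ∥ m = d5 9f 36 36 ∥ 54 89 c8.
Inner hash: even-index sum = 551 mod 256 = 39; odd-index sum = 350 mod 256 = 94 → 27 5e.
Outer input = (K'⊕opad) ∥ inner = bf f5 5c 5c ∥ 27 5e.
Outer hash (tag): even-index sum = 322 mod 256 = 66; odd-index sum = 431 mod 256 = 175 → 42 af.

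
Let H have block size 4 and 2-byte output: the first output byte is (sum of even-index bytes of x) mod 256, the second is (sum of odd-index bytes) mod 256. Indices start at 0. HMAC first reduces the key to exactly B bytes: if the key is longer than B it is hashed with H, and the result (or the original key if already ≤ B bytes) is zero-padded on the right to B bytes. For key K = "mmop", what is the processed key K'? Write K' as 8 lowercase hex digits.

6d6d6f70

Key "mmop" = 6d 6d 6f 70 is exactly B = 4 bytes: K' = 6d 6d 6f 70.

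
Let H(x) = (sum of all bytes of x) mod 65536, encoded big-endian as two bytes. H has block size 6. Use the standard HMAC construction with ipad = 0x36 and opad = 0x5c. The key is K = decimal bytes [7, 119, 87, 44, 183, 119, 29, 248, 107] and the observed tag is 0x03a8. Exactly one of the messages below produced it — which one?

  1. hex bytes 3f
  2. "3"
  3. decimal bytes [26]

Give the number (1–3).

Key decimal bytes [7, 119, 87, 44, 183, 119, 29, 248, 107] = 07 77 57 2c b7 77 1d f8 6b is 9 bytes > B = 6, so hash it first: H(key) = 03 af, then zero-pad to 6 bytes: K' = 03 af 00 00 00 00.
K' ⊕ ipad = 35 99 36 36 36 36; K' ⊕ opad = 5f f3 5c 5c 5c 5c.
m1: inner = H(35 99 36 36 36 36 3f) = 01 e5; tag = H(5f f3 5c 5c 5c 5c 01 e5) = 03a8 ← matches
m2: inner = H(35 99 36 36 36 36 33) = 01 d9; tag = H(5f f3 5c 5c 5c 5c 01 d9) = 039c
m3: inner = H(35 99 36 36 36 36 1a) = 01 c0; tag = H(5f f3 5c 5c 5c 5c 01 c0) = 0383

1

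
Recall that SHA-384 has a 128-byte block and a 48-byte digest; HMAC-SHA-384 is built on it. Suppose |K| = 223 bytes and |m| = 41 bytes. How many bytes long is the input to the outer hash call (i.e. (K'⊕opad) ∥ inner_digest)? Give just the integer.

176

Key is 223 > 128 bytes, so it is hashed to 48 bytes then zero-padded to 128: |K'| = 128.
Outer input = (K'⊕opad) ∥ H(inner) → 128 + 48 = 176 bytes.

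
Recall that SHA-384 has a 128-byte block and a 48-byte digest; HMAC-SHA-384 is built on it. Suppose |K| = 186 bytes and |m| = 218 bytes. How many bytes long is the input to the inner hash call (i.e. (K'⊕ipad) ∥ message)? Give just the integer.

346

Key is 186 > 128 bytes, so it is hashed to 48 bytes then zero-padded to 128: |K'| = 128.
Inner input = (K'⊕ipad) ∥ m → 128 + 218 = 346 bytes.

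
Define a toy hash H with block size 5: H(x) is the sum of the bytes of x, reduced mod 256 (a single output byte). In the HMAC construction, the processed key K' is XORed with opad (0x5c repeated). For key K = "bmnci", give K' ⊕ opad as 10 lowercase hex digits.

Key "bmnci" = 62 6d 6e 63 69 is exactly B = 5 bytes: K' = 62 6d 6e 63 69.
XOR each byte with 0x5c: 62⊕5c=3e, 6d⊕5c=31, 6e⊕5c=32, 63⊕5c=3f, 69⊕5c=35.

3e31323f35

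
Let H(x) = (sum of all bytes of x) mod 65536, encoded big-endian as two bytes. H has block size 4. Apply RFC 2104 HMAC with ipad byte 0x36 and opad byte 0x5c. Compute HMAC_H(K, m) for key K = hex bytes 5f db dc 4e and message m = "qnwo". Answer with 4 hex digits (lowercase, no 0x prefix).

019d

Key hex bytes 5f db dc 4e is exactly B = 4 bytes: K' = 5f db dc 4e.
K' ⊕ ipad = 69 ed ea 78.  K' ⊕ opad = 03 87 80 12.
Inner input = (K'⊕ipad) ∥ m = 69 ed ea 78 ∥ 71 6e 77 6f.
Inner hash: sum = 105+237+234+120+113+110+119+111 = 1149 → 04 7d.
Outer input = (K'⊕opad) ∥ inner = 03 87 80 12 ∥ 04 7d.
Outer hash (tag): sum = 3+135+128+18+4+125 = 413 → 01 9d.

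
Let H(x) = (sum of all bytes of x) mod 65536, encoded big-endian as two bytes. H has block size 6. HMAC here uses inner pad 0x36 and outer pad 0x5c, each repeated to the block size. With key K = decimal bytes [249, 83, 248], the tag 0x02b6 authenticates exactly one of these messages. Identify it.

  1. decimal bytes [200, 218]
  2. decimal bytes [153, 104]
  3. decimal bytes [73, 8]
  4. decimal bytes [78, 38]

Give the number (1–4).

Key decimal bytes [249, 83, 248] = f9 53 f8 is 3 bytes ≤ B = 6; zero-pad to 6 bytes: K' = f9 53 f8 00 00 00.
K' ⊕ ipad = cf 65 ce 36 36 36; K' ⊕ opad = a5 0f a4 5c 5c 5c.
m1: inner = H(cf 65 ce 36 36 36 c8 da) = 04 46; tag = H(a5 0f a4 5c 5c 5c 04 46) = 02b6 ← matches
m2: inner = H(cf 65 ce 36 36 36 99 68) = 03 a5; tag = H(a5 0f a4 5c 5c 5c 03 a5) = 0314
m3: inner = H(cf 65 ce 36 36 36 49 08) = 02 f5; tag = H(a5 0f a4 5c 5c 5c 02 f5) = 0363
m4: inner = H(cf 65 ce 36 36 36 4e 26) = 03 18; tag = H(a5 0f a4 5c 5c 5c 03 18) = 0287

1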